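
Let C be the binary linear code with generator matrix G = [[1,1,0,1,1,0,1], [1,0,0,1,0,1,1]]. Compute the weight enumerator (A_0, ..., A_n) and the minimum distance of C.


Weight distribution: A_0 = 1, A_3 = 1, A_4 = 1, A_5 = 1. Minimum distance d = 3.

Enumerate all 2^2 = 4 messages m ∈ F_2^2.
For each, compute codeword c = mG in F_2^7, then tally its weight.
  m = 00 → c = 0000000, weight = 0.
  m = 10 → c = 1101101, weight = 5.
  m = 01 → c = 1001011, weight = 4.
  m = 11 → c = 0100110, weight = 3.
Tally weights:
  weight 0: 1 codewords.
  weight 3: 1 codewords.
  weight 4: 1 codewords.
  weight 5: 1 codewords.
Minimum distance d = smallest w > 0 with A_w > 0 = 3.
Sanity: Σ A_w = 4 = 2^2 = 4 ✓.


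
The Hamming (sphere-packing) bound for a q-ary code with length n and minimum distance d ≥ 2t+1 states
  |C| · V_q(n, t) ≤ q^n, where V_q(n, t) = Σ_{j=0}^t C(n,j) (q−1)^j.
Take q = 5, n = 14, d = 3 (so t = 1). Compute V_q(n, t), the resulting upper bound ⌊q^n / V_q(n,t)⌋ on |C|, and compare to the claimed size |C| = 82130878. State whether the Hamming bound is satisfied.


V_q(n, t) = 57, q^n = 6103515625, Hamming bound = 107079221, |C| = 82130878 ≤ bound (satisfied).

Step 1: Compute V_q(n, t) = Σ_{j=0}^1 C(n, j) (q−1)^j.
  j = 0: C(14,0)·(4)^0 = 1·1 = 1.
  j = 1: C(14,1)·(4)^1 = 14·4 = 56.
  V_q(n, t) = 1 + 56 = 57.
Step 2: q^n = 5^14 = 6103515625.
Step 3: Hamming bound ⌊q^n / V_q(n,t)⌋ = ⌊6103515625/57⌋ = 107079221.
Step 4: Compare |C| = 82130878 to 107079221: satisfied.
The claimed |C| lies below the Hamming bound.


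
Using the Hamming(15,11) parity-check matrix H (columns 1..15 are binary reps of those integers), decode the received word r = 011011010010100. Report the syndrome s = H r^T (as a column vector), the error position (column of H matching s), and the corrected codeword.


s = (1, 1, 0, 0)^T, error position = 12, corrected codeword c = 011011010011100

Compute s = H r^T mod 2 one row at a time:
  s_1 = 1 + 0 + 0 + 1 + 0 + 1 + 0 + 0 = 3 ≡ 1 (mod 2).
  s_2 = 0 + 1 + 1 + 0 + 0 + 1 + 0 + 0 = 3 ≡ 1 (mod 2).
  s_3 = 1 + 1 + 1 + 0 + 0 + 1 + 0 + 0 = 4 ≡ 0 (mod 2).
  s_4 = 0 + 1 + 1 + 0 + 0 + 1 + 1 + 0 = 4 ≡ 0 (mod 2).
s = (1, 1, 0, 0)^T — this equals column 12 of H (binary 1100), so error is at position 12.
Correct: flip bit 12 of r = 011011010010100 to get c = 011011010011100.


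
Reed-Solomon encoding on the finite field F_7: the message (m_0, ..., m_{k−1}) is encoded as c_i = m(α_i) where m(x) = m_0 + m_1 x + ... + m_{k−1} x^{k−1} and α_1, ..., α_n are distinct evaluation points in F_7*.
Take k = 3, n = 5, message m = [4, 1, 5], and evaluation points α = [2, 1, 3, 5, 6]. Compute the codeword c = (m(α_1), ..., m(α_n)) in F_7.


c = [5, 3, 3, 1, 1]

Message polynomial: m(x) = 4 + 1·x + 5·x^2 (mod 7).
For each evaluation point α_i, compute m(α_i) mod 7:
  α_1 = 2: Horner steps 5 → 4 → 5, so m(2) = 5.
  α_2 = 1: Horner steps 5 → 6 → 3, so m(1) = 3.
  α_3 = 3: Horner steps 5 → 2 → 3, so m(3) = 3.
  α_4 = 5: Horner steps 5 → 5 → 1, so m(5) = 1.
  α_5 = 6: Horner steps 5 → 3 → 1, so m(6) = 1.
Codeword c = [5, 3, 3, 1, 1] ∈ F_7^5.


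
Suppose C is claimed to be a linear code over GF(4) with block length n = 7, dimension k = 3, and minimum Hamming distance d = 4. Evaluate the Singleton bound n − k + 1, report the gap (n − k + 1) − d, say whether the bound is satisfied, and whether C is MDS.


Singleton RHS = n − k + 1 = 5, slack = 1, bound satisfied, not MDS.

Singleton bound: d ≤ n − k + 1.
Here n = 7, k = 3, so n − k + 1 = 5.
Given d = 4, check d ≤ 5: YES.
Slack = (n − k + 1) − d = 1.
The code is NOT MDS (slack = 1 > 0).
Description: the claimed parameters are [7, 3, 4]_4; such a code would be non-MDS.


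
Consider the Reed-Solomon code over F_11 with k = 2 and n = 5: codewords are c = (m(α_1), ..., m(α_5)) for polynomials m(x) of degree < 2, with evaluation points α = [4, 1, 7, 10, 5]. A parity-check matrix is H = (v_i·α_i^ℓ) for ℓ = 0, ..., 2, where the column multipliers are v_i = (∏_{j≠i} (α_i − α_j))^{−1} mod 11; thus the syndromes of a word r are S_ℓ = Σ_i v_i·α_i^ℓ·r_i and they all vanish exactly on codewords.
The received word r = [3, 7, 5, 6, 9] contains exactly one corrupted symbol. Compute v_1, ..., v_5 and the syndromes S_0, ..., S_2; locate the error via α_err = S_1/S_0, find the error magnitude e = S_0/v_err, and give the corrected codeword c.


S = (3, 10, 4), error at position 3, error magnitude e = 6, c = [3, 7, 10, 6, 9].

Step 1: column multipliers v_i = (∏_{j≠i}(α_i − α_j))^{−1} mod 11.
  i = 1 (α = 4): (4−1)(4−7)(4−10)(4−5) = 3·(−3)·(−6)·(−1) = −54 ≡ 1, so v_1 = 1^{−1} = 1 (mod 11).
  i = 2 (α = 1): (1−4)(1−7)(1−10)(1−5) = (−3)·(−6)·(−9)·(−4) = 648 ≡ 10, so v_2 = 10^{−1} = 10 (mod 11).
  i = 3 (α = 7): (7−4)(7−1)(7−10)(7−5) = 3·6·(−3)·2 = −108 ≡ 2, so v_3 = 2^{−1} = 6 (mod 11).
  i = 4 (α = 10): (10−4)(10−1)(10−7)(10−5) = 6·9·3·5 = 810 ≡ 7, so v_4 = 7^{−1} = 8 (mod 11).
  i = 5 (α = 5): (5−4)(5−1)(5−7)(5−10) = 1·4·(−2)·(−5) = 40 ≡ 7, so v_5 = 7^{−1} = 8 (mod 11).
  v = [1, 10, 6, 8, 8].
Step 2: syndromes of r = [3, 7, 5, 6, 9] (all sums mod 11).
  S_0 = Σ v_i r_i = 1·3 + 10·7 + 6·5 + 8·6 + 8·9 = 223 ≡ 3.
  S_1 = Σ v_i α_i r_i = 1·4·3 + 10·1·7 + 6·7·5 + 8·10·6 + 8·5·9 = 1132 ≡ 10.
  α_i^2 mod 11 = [5, 1, 5, 1, 3].
  S_2 = Σ v_i α_i^2 r_i = 1·5·3 + 10·1·7 + 6·5·5 + 8·1·6 + 8·3·9 = 499 ≡ 4.
  S = (3, 10, 4) ≠ 0, so r is not a codeword (an error is present).
Step 3: locate the error. For a single error e at position i, S_ℓ = v_i·e·α_i^ℓ, so α_err = S_1/S_0.
  S_0^{−1} = 3^{−1} = 4 (mod 11), so α_err = 10·4 = 40 ≡ 7 = α_3. Error position i = 3.
  Consistency check: S_2/S_1 = 4·10 = 40 ≡ 7 = α_err ✓ (single-error assumption holds).
Step 4: error magnitude e = S_0/v_3 = S_0·∏_{j≠3}(α_3 − α_j) = 3·2 = 6 ≡ 6 (mod 11).
Step 5: correct position 3: c_3 = r_3 − e = 5 − 6 ≡ 10 (mod 11). Hence c = [3, 7, 10, 6, 9].
  Check: interpolating c through the α_i gives m(x) = 1 + 6·x (degree < 2) with m(α_i) = c_i for every i, so c is indeed a codeword.


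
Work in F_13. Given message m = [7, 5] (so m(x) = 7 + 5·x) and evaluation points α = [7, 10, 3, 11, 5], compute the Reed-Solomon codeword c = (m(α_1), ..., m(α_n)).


c = [3, 5, 9, 10, 6]

Message polynomial: m(x) = 7 + 5·x (mod 13).
For each evaluation point α_i, compute m(α_i) mod 13:
  α_1 = 7: Horner steps 5 → 3, so m(7) = 3.
  α_2 = 10: Horner steps 5 → 5, so m(10) = 5.
  α_3 = 3: Horner steps 5 → 9, so m(3) = 9.
  α_4 = 11: Horner steps 5 → 10, so m(11) = 10.
  α_5 = 5: Horner steps 5 → 6, so m(5) = 6.
Codeword c = [3, 5, 9, 10, 6] ∈ F_13^5.


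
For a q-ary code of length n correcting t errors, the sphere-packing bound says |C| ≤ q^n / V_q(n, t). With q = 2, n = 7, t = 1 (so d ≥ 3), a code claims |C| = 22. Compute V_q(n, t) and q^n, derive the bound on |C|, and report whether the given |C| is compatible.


V_q(n, t) = 8, q^n = 128, Hamming bound = 16, |C| = 22 > bound (violated).

Step 1: Compute V_q(n, t) = Σ_{j=0}^1 C(n, j) (q−1)^j.
  j = 0: C(7,0)·(1)^0 = 1·1 = 1.
  j = 1: C(7,1)·(1)^1 = 7·1 = 7.
  V_q(n, t) = 1 + 7 = 8.
Step 2: q^n = 2^7 = 128.
Step 3: Hamming bound ⌊q^n / V_q(n,t)⌋ = ⌊128/8⌋ = 16.
Step 4: Compare |C| = 22 to 16: violated.
The claimed |C| lies above the Hamming bound, so no 2-ary code of length 7 with d ≥ 3 can have 22 codewords.


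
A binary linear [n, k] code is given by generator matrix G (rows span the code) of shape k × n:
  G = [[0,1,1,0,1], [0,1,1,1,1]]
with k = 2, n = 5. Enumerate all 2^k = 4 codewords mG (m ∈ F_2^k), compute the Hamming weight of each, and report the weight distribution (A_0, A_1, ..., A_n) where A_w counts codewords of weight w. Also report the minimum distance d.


Weight distribution: A_0 = 1, A_1 = 1, A_3 = 1, A_4 = 1. Minimum distance d = 1.

Enumerate all 2^2 = 4 messages m ∈ F_2^2.
For each, compute codeword c = mG in F_2^5, then tally its weight.
  m = 00 → c = 00000, weight = 0.
  m = 10 → c = 01101, weight = 3.
  m = 01 → c = 01111, weight = 4.
  m = 11 → c = 00010, weight = 1.
Tally weights:
  weight 0: 1 codewords.
  weight 1: 1 codewords.
  weight 3: 1 codewords.
  weight 4: 1 codewords.
Minimum distance d = smallest w > 0 with A_w > 0 = 1.
Sanity: Σ A_w = 4 = 2^2 = 4 ✓.


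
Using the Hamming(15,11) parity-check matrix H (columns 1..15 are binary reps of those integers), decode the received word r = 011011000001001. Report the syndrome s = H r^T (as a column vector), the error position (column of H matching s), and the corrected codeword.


s = (0, 0, 0, 1)^T, error position = 1, corrected codeword c = 111011000001001

Compute s = H r^T mod 2 one row at a time:
  s_1 = 0 + 0 + 0 + 0 + 1 + 0 + 0 + 1 = 2 ≡ 0 (mod 2).
  s_2 = 0 + 1 + 1 + 0 + 1 + 0 + 0 + 1 = 4 ≡ 0 (mod 2).
  s_3 = 1 + 1 + 1 + 0 + 0 + 0 + 0 + 1 = 4 ≡ 0 (mod 2).
  s_4 = 0 + 1 + 1 + 0 + 0 + 0 + 0 + 1 = 3 ≡ 1 (mod 2).
s = (0, 0, 0, 1)^T — this equals column 1 of H (binary 0001), so error is at position 1.
Correct: flip bit 1 of r = 011011000001001 to get c = 111011000001001.


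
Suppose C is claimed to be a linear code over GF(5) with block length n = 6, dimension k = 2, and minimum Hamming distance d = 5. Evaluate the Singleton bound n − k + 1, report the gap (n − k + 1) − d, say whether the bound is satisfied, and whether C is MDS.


Singleton RHS = n − k + 1 = 5, slack = 0, bound satisfied, MDS.

Singleton bound: d ≤ n − k + 1.
Here n = 6, k = 2, so n − k + 1 = 5.
Given d = 5, check d ≤ 5: YES.
Slack = (n − k + 1) − d = 0.
The code is MDS (slack = 0).
Description: the claimed parameters are [6, 2, 5]_5; such a code would be MDS (meets Singleton bound).


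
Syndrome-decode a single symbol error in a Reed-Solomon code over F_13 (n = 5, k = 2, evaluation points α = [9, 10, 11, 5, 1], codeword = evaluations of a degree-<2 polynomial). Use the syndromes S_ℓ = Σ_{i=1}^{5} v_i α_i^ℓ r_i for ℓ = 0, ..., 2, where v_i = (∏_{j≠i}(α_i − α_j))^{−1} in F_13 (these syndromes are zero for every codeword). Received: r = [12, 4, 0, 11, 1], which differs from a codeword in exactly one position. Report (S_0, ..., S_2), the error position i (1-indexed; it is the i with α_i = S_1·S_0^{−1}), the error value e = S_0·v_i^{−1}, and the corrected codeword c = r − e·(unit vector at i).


S = (9, 3, 1), error at position 1, error magnitude e = 4, c = [8, 4, 0, 11, 1].

Step 1: column multipliers v_i = (∏_{j≠i}(α_i − α_j))^{−1} mod 13.
  i = 1 (α = 9): (9−10)(9−11)(9−5)(9−1) = (−1)·(−2)·4·8 = 64 ≡ 12, so v_1 = 12^{−1} = 12 (mod 13).
  i = 2 (α = 10): (10−9)(10−11)(10−5)(10−1) = 1·(−1)·5·9 = −45 ≡ 7, so v_2 = 7^{−1} = 2 (mod 13).
  i = 3 (α = 11): (11−9)(11−10)(11−5)(11−1) = 2·1·6·10 = 120 ≡ 3, so v_3 = 3^{−1} = 9 (mod 13).
  i = 4 (α = 5): (5−9)(5−10)(5−11)(5−1) = (−4)·(−5)·(−6)·4 = −480 ≡ 1, so v_4 = 1^{−1} = 1 (mod 13).
  i = 5 (α = 1): (1−9)(1−10)(1−11)(1−5) = (−8)·(−9)·(−10)·(−4) = 2880 ≡ 7, so v_5 = 7^{−1} = 2 (mod 13).
  v = [12, 2, 9, 1, 2].
Step 2: syndromes of r = [12, 4, 0, 11, 1] (all sums mod 13).
  S_0 = Σ v_i r_i = 12·12 + 2·4 + 9·0 + 1·11 + 2·1 = 165 ≡ 9.
  S_1 = Σ v_i α_i r_i = 12·9·12 + 2·10·4 + 9·11·0 + 1·5·11 + 2·1·1 = 1433 ≡ 3.
  α_i^2 mod 13 = [3, 9, 4, 12, 1].
  S_2 = Σ v_i α_i^2 r_i = 12·3·12 + 2·9·4 + 9·4·0 + 1·12·11 + 2·1·1 = 638 ≡ 1.
  S = (9, 3, 1) ≠ 0, so r is not a codeword (an error is present).
Step 3: locate the error. For a single error e at position i, S_ℓ = v_i·e·α_i^ℓ, so α_err = S_1/S_0.
  S_0^{−1} = 9^{−1} = 3 (mod 13), so α_err = 3·3 = 9 ≡ 9 = α_1. Error position i = 1.
  Consistency check: S_2/S_1 = 1·9 = 9 ≡ 9 = α_err ✓ (single-error assumption holds).
Step 4: error magnitude e = S_0/v_1 = S_0·∏_{j≠1}(α_1 − α_j) = 9·12 = 108 ≡ 4 (mod 13).
Step 5: correct position 1: c_1 = r_1 − e = 12 − 4 ≡ 8 (mod 13). Hence c = [8, 4, 0, 11, 1].
  Check: interpolating c through the α_i gives m(x) = 5 + 9·x (degree < 2) with m(α_i) = c_i for every i, so c is indeed a codeword.


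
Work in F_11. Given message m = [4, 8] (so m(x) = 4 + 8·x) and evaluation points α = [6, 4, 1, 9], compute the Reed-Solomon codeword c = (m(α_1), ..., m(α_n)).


c = [8, 3, 1, 10]

Message polynomial: m(x) = 4 + 8·x (mod 11).
For each evaluation point α_i, compute m(α_i) mod 11:
  α_1 = 6: Horner steps 8 → 8, so m(6) = 8.
  α_2 = 4: Horner steps 8 → 3, so m(4) = 3.
  α_3 = 1: Horner steps 8 → 1, so m(1) = 1.
  α_4 = 9: Horner steps 8 → 10, so m(9) = 10.
Codeword c = [8, 3, 1, 10] ∈ F_11^4.


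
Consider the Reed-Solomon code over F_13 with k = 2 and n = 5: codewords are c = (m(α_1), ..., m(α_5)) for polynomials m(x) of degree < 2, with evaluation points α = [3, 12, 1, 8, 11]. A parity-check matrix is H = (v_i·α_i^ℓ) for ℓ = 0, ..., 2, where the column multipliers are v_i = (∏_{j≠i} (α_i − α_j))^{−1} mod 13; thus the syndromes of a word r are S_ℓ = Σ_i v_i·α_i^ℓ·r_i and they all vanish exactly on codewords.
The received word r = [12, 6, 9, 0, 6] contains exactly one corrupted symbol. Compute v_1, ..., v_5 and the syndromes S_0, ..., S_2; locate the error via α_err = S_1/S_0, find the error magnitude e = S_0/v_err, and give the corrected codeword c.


S = (3, 7, 12), error at position 5, error magnitude e = 8, c = [12, 6, 9, 0, 11].

Step 1: column multipliers v_i = (∏_{j≠i}(α_i − α_j))^{−1} mod 13.
  i = 1 (α = 3): (3−12)(3−1)(3−8)(3−11) = (−9)·2·(−5)·(−8) = −720 ≡ 8, so v_1 = 8^{−1} = 5 (mod 13).
  i = 2 (α = 12): (12−3)(12−1)(12−8)(12−11) = 9·11·4·1 = 396 ≡ 6, so v_2 = 6^{−1} = 11 (mod 13).
  i = 3 (α = 1): (1−3)(1−12)(1−8)(1−11) = (−2)·(−11)·(−7)·(−10) = 1540 ≡ 6, so v_3 = 6^{−1} = 11 (mod 13).
  i = 4 (α = 8): (8−3)(8−12)(8−1)(8−11) = 5·(−4)·7·(−3) = 420 ≡ 4, so v_4 = 4^{−1} = 10 (mod 13).
  i = 5 (α = 11): (11−3)(11−12)(11−1)(11−8) = 8·(−1)·10·3 = −240 ≡ 7, so v_5 = 7^{−1} = 2 (mod 13).
  v = [5, 11, 11, 10, 2].
Step 2: syndromes of r = [12, 6, 9, 0, 6] (all sums mod 13).
  S_0 = Σ v_i r_i = 5·12 + 11·6 + 11·9 + 10·0 + 2·6 = 237 ≡ 3.
  S_1 = Σ v_i α_i r_i = 5·3·12 + 11·12·6 + 11·1·9 + 10·8·0 + 2·11·6 = 1203 ≡ 7.
  α_i^2 mod 13 = [9, 1, 1, 12, 4].
  S_2 = Σ v_i α_i^2 r_i = 5·9·12 + 11·1·6 + 11·1·9 + 10·12·0 + 2·4·6 = 753 ≡ 12.
  S = (3, 7, 12) ≠ 0, so r is not a codeword (an error is present).
Step 3: locate the error. For a single error e at position i, S_ℓ = v_i·e·α_i^ℓ, so α_err = S_1/S_0.
  S_0^{−1} = 3^{−1} = 9 (mod 13), so α_err = 7·9 = 63 ≡ 11 = α_5. Error position i = 5.
  Consistency check: S_2/S_1 = 12·2 = 24 ≡ 11 = α_err ✓ (single-error assumption holds).
Step 4: error magnitude e = S_0/v_5 = S_0·∏_{j≠5}(α_5 − α_j) = 3·7 = 21 ≡ 8 (mod 13).
Step 5: correct position 5: c_5 = r_5 − e = 6 − 8 ≡ 11 (mod 13). Hence c = [12, 6, 9, 0, 11].
  Check: interpolating c through the α_i gives m(x) = 1 + 8·x (degree < 2) with m(α_i) = c_i for every i, so c is indeed a codeword.


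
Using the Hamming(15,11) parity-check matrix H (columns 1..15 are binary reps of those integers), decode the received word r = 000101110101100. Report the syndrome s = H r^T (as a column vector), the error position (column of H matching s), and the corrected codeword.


s = (0, 1, 1, 0)^T, error position = 6, corrected codeword c = 000100110101100

Compute s = H r^T mod 2 one row at a time:
  s_1 = 1 + 0 + 1 + 0 + 1 + 1 + 0 + 0 = 4 ≡ 0 (mod 2).
  s_2 = 1 + 0 + 1 + 1 + 1 + 1 + 0 + 0 = 5 ≡ 1 (mod 2).
  s_3 = 0 + 0 + 1 + 1 + 1 + 0 + 0 + 0 = 3 ≡ 1 (mod 2).
  s_4 = 0 + 0 + 0 + 1 + 0 + 0 + 1 + 0 = 2 ≡ 0 (mod 2).
s = (0, 1, 1, 0)^T — this equals column 6 of H (binary 0110), so error is at position 6.
Correct: flip bit 6 of r = 000101110101100 to get c = 000100110101100.


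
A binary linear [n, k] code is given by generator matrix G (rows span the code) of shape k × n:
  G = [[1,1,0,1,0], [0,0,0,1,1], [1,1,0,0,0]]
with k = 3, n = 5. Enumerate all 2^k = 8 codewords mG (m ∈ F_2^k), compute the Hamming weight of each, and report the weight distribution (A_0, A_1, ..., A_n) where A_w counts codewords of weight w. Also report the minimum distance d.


Weight distribution: A_0 = 1, A_1 = 2, A_2 = 2, A_3 = 2, A_4 = 1. Minimum distance d = 1.

Enumerate all 2^3 = 8 messages m ∈ F_2^3.
For each, compute codeword c = mG in F_2^5, then tally its weight.
  m = 000 → c = 00000, weight = 0.
  m = 100 → c = 11010, weight = 3.
  m = 010 → c = 00011, weight = 2.
  m = 110 → c = 11001, weight = 3.
  m = 001 → c = 11000, weight = 2.
  m = 101 → c = 00010, weight = 1.
  m = 011 → c = 11011, weight = 4.
  m = 111 → c = 00001, weight = 1.
Tally weights:
  weight 0: 1 codewords.
  weight 1: 2 codewords.
  weight 2: 2 codewords.
  weight 3: 2 codewords.
  weight 4: 1 codewords.
Minimum distance d = smallest w > 0 with A_w > 0 = 1.
Sanity: Σ A_w = 8 = 2^3 = 8 ✓.


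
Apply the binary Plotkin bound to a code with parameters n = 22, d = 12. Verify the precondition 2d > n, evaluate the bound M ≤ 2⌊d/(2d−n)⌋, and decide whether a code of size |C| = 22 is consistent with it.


Plotkin bound M ≤ 12; given |C| = 22 > bound (violated).

Check applicability: 2d = 24, n = 22.
2d − n = 2 > 0, so Plotkin applies.
Compute d/(2d−n) = 12/2 ≈ 6.0000.
⌊d/(2d−n)⌋ = 6.
Plotkin bound: M ≤ 2·6 = 12.
Given |C| = 22, check: VIOLATED.
This |C| is above the Plotkin bound, so no binary code with n = 22, d = 12 and 22 codewords exists.


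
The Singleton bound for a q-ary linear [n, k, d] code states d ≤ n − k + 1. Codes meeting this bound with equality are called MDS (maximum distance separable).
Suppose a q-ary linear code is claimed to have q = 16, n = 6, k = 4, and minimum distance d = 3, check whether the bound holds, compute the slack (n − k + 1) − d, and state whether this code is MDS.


Singleton RHS = n − k + 1 = 3, slack = 0, bound satisfied, MDS.

Singleton bound: d ≤ n − k + 1.
Here n = 6, k = 4, so n − k + 1 = 3.
Given d = 3, check d ≤ 3: YES.
Slack = (n − k + 1) − d = 0.
The code is MDS (slack = 0).
Description: the claimed parameters are [6, 4, 3]_16; such a code would be MDS (meets Singleton bound).


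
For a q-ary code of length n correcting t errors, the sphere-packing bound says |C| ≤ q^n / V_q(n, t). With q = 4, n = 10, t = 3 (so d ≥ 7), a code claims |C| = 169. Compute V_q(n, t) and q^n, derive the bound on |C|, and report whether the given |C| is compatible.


V_q(n, t) = 3676, q^n = 1048576, Hamming bound = 285, |C| = 169 ≤ bound (satisfied).

Step 1: Compute V_q(n, t) = Σ_{j=0}^3 C(n, j) (q−1)^j.
  j = 0: C(10,0)·(3)^0 = 1·1 = 1.
  j = 1: C(10,1)·(3)^1 = 10·3 = 30.
  j = 2: C(10,2)·(3)^2 = 45·9 = 405.
  j = 3: C(10,3)·(3)^3 = 120·27 = 3240.
  V_q(n, t) = 1 + 30 + 405 + 3240 = 3676.
Step 2: q^n = 4^10 = 1048576.
Step 3: Hamming bound ⌊q^n / V_q(n,t)⌋ = ⌊1048576/3676⌋ = 285.
Step 4: Compare |C| = 169 to 285: satisfied.
The claimed |C| lies below the Hamming bound.


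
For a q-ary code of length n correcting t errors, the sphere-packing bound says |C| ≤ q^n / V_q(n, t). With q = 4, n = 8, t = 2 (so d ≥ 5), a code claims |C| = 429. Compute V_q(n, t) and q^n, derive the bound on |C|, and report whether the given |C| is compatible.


V_q(n, t) = 277, q^n = 65536, Hamming bound = 236, |C| = 429 > bound (violated).

Step 1: Compute V_q(n, t) = Σ_{j=0}^2 C(n, j) (q−1)^j.
  j = 0: C(8,0)·(3)^0 = 1·1 = 1.
  j = 1: C(8,1)·(3)^1 = 8·3 = 24.
  j = 2: C(8,2)·(3)^2 = 28·9 = 252.
  V_q(n, t) = 1 + 24 + 252 = 277.
Step 2: q^n = 4^8 = 65536.
Step 3: Hamming bound ⌊q^n / V_q(n,t)⌋ = ⌊65536/277⌋ = 236.
Step 4: Compare |C| = 429 to 236: violated.
The claimed |C| lies above the Hamming bound, so no 4-ary code of length 8 with d ≥ 5 can have 429 codewords.


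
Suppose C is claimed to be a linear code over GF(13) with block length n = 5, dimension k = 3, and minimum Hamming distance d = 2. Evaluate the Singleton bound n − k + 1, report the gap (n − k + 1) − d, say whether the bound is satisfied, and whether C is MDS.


Singleton RHS = n − k + 1 = 3, slack = 1, bound satisfied, not MDS.

Singleton bound: d ≤ n − k + 1.
Here n = 5, k = 3, so n − k + 1 = 3.
Given d = 2, check d ≤ 3: YES.
Slack = (n − k + 1) − d = 1.
The code is NOT MDS (slack = 1 > 0).
Description: the claimed parameters are [5, 3, 2]_13; such a code would be non-MDS.


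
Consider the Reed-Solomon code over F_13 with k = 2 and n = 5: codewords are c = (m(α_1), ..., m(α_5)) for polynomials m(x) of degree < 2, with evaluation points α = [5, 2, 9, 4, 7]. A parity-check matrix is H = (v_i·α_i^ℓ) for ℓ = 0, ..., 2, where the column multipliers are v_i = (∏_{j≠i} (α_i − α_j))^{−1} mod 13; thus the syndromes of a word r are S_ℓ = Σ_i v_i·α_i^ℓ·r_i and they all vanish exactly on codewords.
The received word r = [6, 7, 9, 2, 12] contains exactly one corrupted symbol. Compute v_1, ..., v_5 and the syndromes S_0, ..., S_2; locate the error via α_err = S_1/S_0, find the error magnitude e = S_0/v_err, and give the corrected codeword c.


S = (10, 5, 9), error at position 5, error magnitude e = 11, c = [6, 7, 9, 2, 1].

Step 1: column multipliers v_i = (∏_{j≠i}(α_i − α_j))^{−1} mod 13.
  i = 1 (α = 5): (5−2)(5−9)(5−4)(5−7) = 3·(−4)·1·(−2) = 24 ≡ 11, so v_1 = 11^{−1} = 6 (mod 13).
  i = 2 (α = 2): (2−5)(2−9)(2−4)(2−7) = (−3)·(−7)·(−2)·(−5) = 210 ≡ 2, so v_2 = 2^{−1} = 7 (mod 13).
  i = 3 (α = 9): (9−5)(9−2)(9−4)(9−7) = 4·7·5·2 = 280 ≡ 7, so v_3 = 7^{−1} = 2 (mod 13).
  i = 4 (α = 4): (4−5)(4−2)(4−9)(4−7) = (−1)·2·(−5)·(−3) = −30 ≡ 9, so v_4 = 9^{−1} = 3 (mod 13).
  i = 5 (α = 7): (7−5)(7−2)(7−9)(7−4) = 2·5·(−2)·3 = −60 ≡ 5, so v_5 = 5^{−1} = 8 (mod 13).
  v = [6, 7, 2, 3, 8].
Step 2: syndromes of r = [6, 7, 9, 2, 12] (all sums mod 13).
  S_0 = Σ v_i r_i = 6·6 + 7·7 + 2·9 + 3·2 + 8·12 = 205 ≡ 10.
  S_1 = Σ v_i α_i r_i = 6·5·6 + 7·2·7 + 2·9·9 + 3·4·2 + 8·7·12 = 1136 ≡ 5.
  α_i^2 mod 13 = [12, 4, 3, 3, 10].
  S_2 = Σ v_i α_i^2 r_i = 6·12·6 + 7·4·7 + 2·3·9 + 3·3·2 + 8·10·12 = 1660 ≡ 9.
  S = (10, 5, 9) ≠ 0, so r is not a codeword (an error is present).
Step 3: locate the error. For a single error e at position i, S_ℓ = v_i·e·α_i^ℓ, so α_err = S_1/S_0.
  S_0^{−1} = 10^{−1} = 4 (mod 13), so α_err = 5·4 = 20 ≡ 7 = α_5. Error position i = 5.
  Consistency check: S_2/S_1 = 9·8 = 72 ≡ 7 = α_err ✓ (single-error assumption holds).
Step 4: error magnitude e = S_0/v_5 = S_0·∏_{j≠5}(α_5 − α_j) = 10·5 = 50 ≡ 11 (mod 13).
Step 5: correct position 5: c_5 = r_5 − e = 12 − 11 ≡ 1 (mod 13). Hence c = [6, 7, 9, 2, 1].
  Check: interpolating c through the α_i gives m(x) = 12 + 4·x (degree < 2) with m(α_i) = c_i for every i, so c is indeed a codeword.


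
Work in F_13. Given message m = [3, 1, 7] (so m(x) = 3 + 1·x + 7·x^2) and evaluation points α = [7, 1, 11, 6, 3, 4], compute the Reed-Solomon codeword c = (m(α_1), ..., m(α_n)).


c = [2, 11, 3, 1, 4, 2]

Message polynomial: m(x) = 3 + 1·x + 7·x^2 (mod 13).
For each evaluation point α_i, compute m(α_i) mod 13:
  α_1 = 7: Horner steps 7 → 11 → 2, so m(7) = 2.
  α_2 = 1: Horner steps 7 → 8 → 11, so m(1) = 11.
  α_3 = 11: Horner steps 7 → 0 → 3, so m(11) = 3.
  α_4 = 6: Horner steps 7 → 4 → 1, so m(6) = 1.
  α_5 = 3: Horner steps 7 → 9 → 4, so m(3) = 4.
  α_6 = 4: Horner steps 7 → 3 → 2, so m(4) = 2.
Codeword c = [2, 11, 3, 1, 4, 2] ∈ F_13^6.


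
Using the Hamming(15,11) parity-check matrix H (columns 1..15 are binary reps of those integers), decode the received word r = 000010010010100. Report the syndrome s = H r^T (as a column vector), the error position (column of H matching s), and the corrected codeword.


s = (1, 0, 1, 1)^T, error position = 11, corrected codeword c = 000010010000100

Compute s = H r^T mod 2 one row at a time:
  s_1 = 1 + 0 + 0 + 1 + 0 + 1 + 0 + 0 = 3 ≡ 1 (mod 2).
  s_2 = 0 + 1 + 0 + 0 + 0 + 1 + 0 + 0 = 2 ≡ 0 (mod 2).
  s_3 = 0 + 0 + 0 + 0 + 0 + 1 + 0 + 0 = 1 ≡ 1 (mod 2).
  s_4 = 0 + 0 + 1 + 0 + 0 + 1 + 1 + 0 = 3 ≡ 1 (mod 2).
s = (1, 0, 1, 1)^T — this equals column 11 of H (binary 1011), so error is at position 11.
Correct: flip bit 11 of r = 000010010010100 to get c = 000010010000100.


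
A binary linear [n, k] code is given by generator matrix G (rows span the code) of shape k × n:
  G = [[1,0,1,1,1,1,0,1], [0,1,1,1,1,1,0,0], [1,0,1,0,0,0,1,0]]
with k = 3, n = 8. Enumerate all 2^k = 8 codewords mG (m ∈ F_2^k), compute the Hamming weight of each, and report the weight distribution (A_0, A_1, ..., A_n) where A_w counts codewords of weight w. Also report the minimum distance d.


Weight distribution: A_0 = 1, A_3 = 2, A_4 = 1, A_5 = 2, A_6 = 2. Minimum distance d = 3.

Enumerate all 2^3 = 8 messages m ∈ F_2^3.
For each, compute codeword c = mG in F_2^8, then tally its weight.
  m = 000 → c = 00000000, weight = 0.
  m = 100 → c = 10111101, weight = 6.
  m = 010 → c = 01111100, weight = 5.
  m = 110 → c = 11000001, weight = 3.
  m = 001 → c = 10100010, weight = 3.
  m = 101 → c = 00011111, weight = 5.
  m = 011 → c = 11011110, weight = 6.
  m = 111 → c = 01100011, weight = 4.
Tally weights:
  weight 0: 1 codewords.
  weight 3: 2 codewords.
  weight 4: 1 codewords.
  weight 5: 2 codewords.
  weight 6: 2 codewords.
Minimum distance d = smallest w > 0 with A_w > 0 = 3.
Sanity: Σ A_w = 8 = 2^3 = 8 ✓.


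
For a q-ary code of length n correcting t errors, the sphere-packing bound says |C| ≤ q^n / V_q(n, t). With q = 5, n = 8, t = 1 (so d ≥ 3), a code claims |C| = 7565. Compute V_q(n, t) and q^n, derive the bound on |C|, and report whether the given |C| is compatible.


V_q(n, t) = 33, q^n = 390625, Hamming bound = 11837, |C| = 7565 ≤ bound (satisfied).

Step 1: Compute V_q(n, t) = Σ_{j=0}^1 C(n, j) (q−1)^j.
  j = 0: C(8,0)·(4)^0 = 1·1 = 1.
  j = 1: C(8,1)·(4)^1 = 8·4 = 32.
  V_q(n, t) = 1 + 32 = 33.
Step 2: q^n = 5^8 = 390625.
Step 3: Hamming bound ⌊q^n / V_q(n,t)⌋ = ⌊390625/33⌋ = 11837.
Step 4: Compare |C| = 7565 to 11837: satisfied.
The claimed |C| lies below the Hamming bound.


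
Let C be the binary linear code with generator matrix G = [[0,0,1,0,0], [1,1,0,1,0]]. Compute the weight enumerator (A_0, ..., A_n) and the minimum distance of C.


Weight distribution: A_0 = 1, A_1 = 1, A_3 = 1, A_4 = 1. Minimum distance d = 1.

Enumerate all 2^2 = 4 messages m ∈ F_2^2.
For each, compute codeword c = mG in F_2^5, then tally its weight.
  m = 00 → c = 00000, weight = 0.
  m = 10 → c = 00100, weight = 1.
  m = 01 → c = 11010, weight = 3.
  m = 11 → c = 11110, weight = 4.
Tally weights:
  weight 0: 1 codewords.
  weight 1: 1 codewords.
  weight 3: 1 codewords.
  weight 4: 1 codewords.
Minimum distance d = smallest w > 0 with A_w > 0 = 1.
Sanity: Σ A_w = 4 = 2^2 = 4 ✓.


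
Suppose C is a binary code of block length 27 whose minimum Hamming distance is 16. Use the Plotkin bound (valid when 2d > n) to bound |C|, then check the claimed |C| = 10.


Plotkin bound M ≤ 6; given |C| = 10 > bound (violated).

Check applicability: 2d = 32, n = 27.
2d − n = 5 > 0, so Plotkin applies.
Compute d/(2d−n) = 16/5 ≈ 3.2000.
⌊d/(2d−n)⌋ = 3.
Plotkin bound: M ≤ 2·3 = 6.
Given |C| = 10, check: VIOLATED.
This |C| is above the Plotkin bound, so no binary code with n = 27, d = 16 and 10 codewords exists.


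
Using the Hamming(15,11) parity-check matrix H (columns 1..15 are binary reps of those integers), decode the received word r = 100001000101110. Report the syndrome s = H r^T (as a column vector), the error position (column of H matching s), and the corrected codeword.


s = (0, 0, 1, 0)^T, error position = 2, corrected codeword c = 110001000101110

Compute s = H r^T mod 2 one row at a time:
  s_1 = 0 + 0 + 1 + 0 + 1 + 1 + 1 + 0 = 4 ≡ 0 (mod 2).
  s_2 = 0 + 0 + 1 + 0 + 1 + 1 + 1 + 0 = 4 ≡ 0 (mod 2).
  s_3 = 0 + 0 + 1 + 0 + 1 + 0 + 1 + 0 = 3 ≡ 1 (mod 2).
  s_4 = 1 + 0 + 0 + 0 + 0 + 0 + 1 + 0 = 2 ≡ 0 (mod 2).
s = (0, 0, 1, 0)^T — this equals column 2 of H (binary 0010), so error is at position 2.
Correct: flip bit 2 of r = 100001000101110 to get c = 110001000101110.


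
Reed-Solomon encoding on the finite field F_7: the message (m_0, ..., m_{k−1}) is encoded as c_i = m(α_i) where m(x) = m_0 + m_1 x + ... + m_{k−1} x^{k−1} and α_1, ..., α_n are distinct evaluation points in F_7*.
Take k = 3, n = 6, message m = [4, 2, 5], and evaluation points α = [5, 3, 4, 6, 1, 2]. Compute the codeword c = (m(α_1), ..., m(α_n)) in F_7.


c = [6, 6, 1, 0, 4, 0]

Message polynomial: m(x) = 4 + 2·x + 5·x^2 (mod 7).
For each evaluation point α_i, compute m(α_i) mod 7:
  α_1 = 5: Horner steps 5 → 6 → 6, so m(5) = 6.
  α_2 = 3: Horner steps 5 → 3 → 6, so m(3) = 6.
  α_3 = 4: Horner steps 5 → 1 → 1, so m(4) = 1.
  α_4 = 6: Horner steps 5 → 4 → 0, so m(6) = 0.
  α_5 = 1: Horner steps 5 → 0 → 4, so m(1) = 4.
  α_6 = 2: Horner steps 5 → 5 → 0, so m(2) = 0.
Codeword c = [6, 6, 1, 0, 4, 0] ∈ F_7^6.


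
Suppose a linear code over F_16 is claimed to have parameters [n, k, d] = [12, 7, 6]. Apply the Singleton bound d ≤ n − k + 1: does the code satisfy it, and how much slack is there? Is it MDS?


Singleton RHS = n − k + 1 = 6, slack = 0, bound satisfied, MDS.

Singleton bound: d ≤ n − k + 1.
Here n = 12, k = 7, so n − k + 1 = 6.
Given d = 6, check d ≤ 6: YES.
Slack = (n − k + 1) − d = 0.
The code is MDS (slack = 0).
Description: the claimed parameters are [12, 7, 6]_16; such a code would be MDS (meets Singleton bound).


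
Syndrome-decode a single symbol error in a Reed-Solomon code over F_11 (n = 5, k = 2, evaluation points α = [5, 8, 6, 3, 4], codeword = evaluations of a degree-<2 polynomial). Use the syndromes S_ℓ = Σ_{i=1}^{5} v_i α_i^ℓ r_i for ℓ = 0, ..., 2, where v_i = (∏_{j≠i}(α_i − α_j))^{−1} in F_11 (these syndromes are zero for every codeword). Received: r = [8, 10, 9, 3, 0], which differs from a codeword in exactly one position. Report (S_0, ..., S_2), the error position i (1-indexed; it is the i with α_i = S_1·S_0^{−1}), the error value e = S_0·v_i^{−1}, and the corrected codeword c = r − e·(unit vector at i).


S = (7, 9, 10), error at position 3, error magnitude e = 4, c = [8, 10, 5, 3, 0].

Step 1: column multipliers v_i = (∏_{j≠i}(α_i − α_j))^{−1} mod 11.
  i = 1 (α = 5): (5−8)(5−6)(5−3)(5−4) = (−3)·(−1)·2·1 = 6 ≡ 6, so v_1 = 6^{−1} = 2 (mod 11).
  i = 2 (α = 8): (8−5)(8−6)(8−3)(8−4) = 3·2·5·4 = 120 ≡ 10, so v_2 = 10^{−1} = 10 (mod 11).
  i = 3 (α = 6): (6−5)(6−8)(6−3)(6−4) = 1·(−2)·3·2 = −12 ≡ 10, so v_3 = 10^{−1} = 10 (mod 11).
  i = 4 (α = 3): (3−5)(3−8)(3−6)(3−4) = (−2)·(−5)·(−3)·(−1) = 30 ≡ 8, so v_4 = 8^{−1} = 7 (mod 11).
  i = 5 (α = 4): (4−5)(4−8)(4−6)(4−3) = (−1)·(−4)·(−2)·1 = −8 ≡ 3, so v_5 = 3^{−1} = 4 (mod 11).
  v = [2, 10, 10, 7, 4].
Step 2: syndromes of r = [8, 10, 9, 3, 0] (all sums mod 11).
  S_0 = Σ v_i r_i = 2·8 + 10·10 + 10·9 + 7·3 + 4·0 = 227 ≡ 7.
  S_1 = Σ v_i α_i r_i = 2·5·8 + 10·8·10 + 10·6·9 + 7·3·3 + 4·4·0 = 1483 ≡ 9.
  α_i^2 mod 11 = [3, 9, 3, 9, 5].
  S_2 = Σ v_i α_i^2 r_i = 2·3·8 + 10·9·10 + 10·3·9 + 7·9·3 + 4·5·0 = 1407 ≡ 10.
  S = (7, 9, 10) ≠ 0, so r is not a codeword (an error is present).
Step 3: locate the error. For a single error e at position i, S_ℓ = v_i·e·α_i^ℓ, so α_err = S_1/S_0.
  S_0^{−1} = 7^{−1} = 8 (mod 11), so α_err = 9·8 = 72 ≡ 6 = α_3. Error position i = 3.
  Consistency check: S_2/S_1 = 10·5 = 50 ≡ 6 = α_err ✓ (single-error assumption holds).
Step 4: error magnitude e = S_0/v_3 = S_0·∏_{j≠3}(α_3 − α_j) = 7·10 = 70 ≡ 4 (mod 11).
Step 5: correct position 3: c_3 = r_3 − e = 9 − 4 ≡ 5 (mod 11). Hence c = [8, 10, 5, 3, 0].
  Check: interpolating c through the α_i gives m(x) = 1 + 8·x (degree < 2) with m(α_i) = c_i for every i, so c is indeed a codeword.


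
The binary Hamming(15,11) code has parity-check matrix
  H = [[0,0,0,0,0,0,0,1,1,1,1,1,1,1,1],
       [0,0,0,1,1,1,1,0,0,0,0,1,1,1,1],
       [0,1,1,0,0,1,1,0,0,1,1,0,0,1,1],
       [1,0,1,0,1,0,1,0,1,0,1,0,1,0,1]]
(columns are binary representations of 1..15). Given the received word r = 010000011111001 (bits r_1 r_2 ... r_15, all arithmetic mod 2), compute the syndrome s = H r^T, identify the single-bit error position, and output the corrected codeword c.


s = (0, 0, 0, 1)^T, error position = 1, corrected codeword c = 110000011111001

Compute s = H r^T mod 2 one row at a time:
  s_1 = 1 + 1 + 1 + 1 + 1 + 0 + 0 + 1 = 6 ≡ 0 (mod 2).
  s_2 = 0 + 0 + 0 + 0 + 1 + 0 + 0 + 1 = 2 ≡ 0 (mod 2).
  s_3 = 1 + 0 + 0 + 0 + 1 + 1 + 0 + 1 = 4 ≡ 0 (mod 2).
  s_4 = 0 + 0 + 0 + 0 + 1 + 1 + 0 + 1 = 3 ≡ 1 (mod 2).
s = (0, 0, 0, 1)^T — this equals column 1 of H (binary 0001), so error is at position 1.
Correct: flip bit 1 of r = 010000011111001 to get c = 110000011111001.


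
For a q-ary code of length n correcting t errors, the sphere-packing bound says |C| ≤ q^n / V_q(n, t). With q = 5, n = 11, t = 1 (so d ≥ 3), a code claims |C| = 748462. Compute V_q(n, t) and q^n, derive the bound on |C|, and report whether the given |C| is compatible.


V_q(n, t) = 45, q^n = 48828125, Hamming bound = 1085069, |C| = 748462 ≤ bound (satisfied).

Step 1: Compute V_q(n, t) = Σ_{j=0}^1 C(n, j) (q−1)^j.
  j = 0: C(11,0)·(4)^0 = 1·1 = 1.
  j = 1: C(11,1)·(4)^1 = 11·4 = 44.
  V_q(n, t) = 1 + 44 = 45.
Step 2: q^n = 5^11 = 48828125.
Step 3: Hamming bound ⌊q^n / V_q(n,t)⌋ = ⌊48828125/45⌋ = 1085069.
Step 4: Compare |C| = 748462 to 1085069: satisfied.
The claimed |C| lies below the Hamming bound.


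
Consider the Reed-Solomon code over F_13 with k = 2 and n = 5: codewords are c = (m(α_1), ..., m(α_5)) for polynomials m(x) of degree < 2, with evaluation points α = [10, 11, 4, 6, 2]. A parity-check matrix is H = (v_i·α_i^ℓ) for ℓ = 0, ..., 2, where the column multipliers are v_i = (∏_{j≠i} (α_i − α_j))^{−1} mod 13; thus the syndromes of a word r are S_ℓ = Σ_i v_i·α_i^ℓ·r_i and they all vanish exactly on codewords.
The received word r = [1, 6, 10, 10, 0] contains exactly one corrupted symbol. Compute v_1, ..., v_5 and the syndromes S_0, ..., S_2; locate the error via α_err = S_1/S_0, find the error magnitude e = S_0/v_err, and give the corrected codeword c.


S = (4, 11, 1), error at position 4, error magnitude e = 3, c = [1, 6, 10, 7, 0].

Step 1: column multipliers v_i = (∏_{j≠i}(α_i − α_j))^{−1} mod 13.
  i = 1 (α = 10): (10−11)(10−4)(10−6)(10−2) = (−1)·6·4·8 = −192 ≡ 3, so v_1 = 3^{−1} = 9 (mod 13).
  i = 2 (α = 11): (11−10)(11−4)(11−6)(11−2) = 1·7·5·9 = 315 ≡ 3, so v_2 = 3^{−1} = 9 (mod 13).
  i = 3 (α = 4): (4−10)(4−11)(4−6)(4−2) = (−6)·(−7)·(−2)·2 = −168 ≡ 1, so v_3 = 1^{−1} = 1 (mod 13).
  i = 4 (α = 6): (6−10)(6−11)(6−4)(6−2) = (−4)·(−5)·2·4 = 160 ≡ 4, so v_4 = 4^{−1} = 10 (mod 13).
  i = 5 (α = 2): (2−10)(2−11)(2−4)(2−6) = (−8)·(−9)·(−2)·(−4) = 576 ≡ 4, so v_5 = 4^{−1} = 10 (mod 13).
  v = [9, 9, 1, 10, 10].
Step 2: syndromes of r = [1, 6, 10, 10, 0] (all sums mod 13).
  S_0 = Σ v_i r_i = 9·1 + 9·6 + 1·10 + 10·10 + 10·0 = 173 ≡ 4.
  S_1 = Σ v_i α_i r_i = 9·10·1 + 9·11·6 + 1·4·10 + 10·6·10 + 10·2·0 = 1324 ≡ 11.
  α_i^2 mod 13 = [9, 4, 3, 10, 4].
  S_2 = Σ v_i α_i^2 r_i = 9·9·1 + 9·4·6 + 1·3·10 + 10·10·10 + 10·4·0 = 1327 ≡ 1.
  S = (4, 11, 1) ≠ 0, so r is not a codeword (an error is present).
Step 3: locate the error. For a single error e at position i, S_ℓ = v_i·e·α_i^ℓ, so α_err = S_1/S_0.
  S_0^{−1} = 4^{−1} = 10 (mod 13), so α_err = 11·10 = 110 ≡ 6 = α_4. Error position i = 4.
  Consistency check: S_2/S_1 = 1·6 = 6 ≡ 6 = α_err ✓ (single-error assumption holds).
Step 4: error magnitude e = S_0/v_4 = S_0·∏_{j≠4}(α_4 − α_j) = 4·4 = 16 ≡ 3 (mod 13).
Step 5: correct position 4: c_4 = r_4 − e = 10 − 3 ≡ 7 (mod 13). Hence c = [1, 6, 10, 7, 0].
  Check: interpolating c through the α_i gives m(x) = 3 + 5·x (degree < 2) with m(α_i) = c_i for every i, so c is indeed a codeword.


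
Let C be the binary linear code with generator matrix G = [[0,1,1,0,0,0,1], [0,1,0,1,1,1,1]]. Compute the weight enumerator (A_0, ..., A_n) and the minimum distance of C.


Weight distribution: A_0 = 1, A_3 = 1, A_4 = 1, A_5 = 1. Minimum distance d = 3.

Enumerate all 2^2 = 4 messages m ∈ F_2^2.
For each, compute codeword c = mG in F_2^7, then tally its weight.
  m = 00 → c = 0000000, weight = 0.
  m = 10 → c = 0110001, weight = 3.
  m = 01 → c = 0101111, weight = 5.
  m = 11 → c = 0011110, weight = 4.
Tally weights:
  weight 0: 1 codewords.
  weight 3: 1 codewords.
  weight 4: 1 codewords.
  weight 5: 1 codewords.
Minimum distance d = smallest w > 0 with A_w > 0 = 3.
Sanity: Σ A_w = 4 = 2^2 = 4 ✓.


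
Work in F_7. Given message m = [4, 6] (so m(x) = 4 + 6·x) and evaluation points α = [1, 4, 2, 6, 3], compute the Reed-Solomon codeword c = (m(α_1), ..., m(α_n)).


c = [3, 0, 2, 5, 1]

Message polynomial: m(x) = 4 + 6·x (mod 7).
For each evaluation point α_i, compute m(α_i) mod 7:
  α_1 = 1: Horner steps 6 → 3, so m(1) = 3.
  α_2 = 4: Horner steps 6 → 0, so m(4) = 0.
  α_3 = 2: Horner steps 6 → 2, so m(2) = 2.
  α_4 = 6: Horner steps 6 → 5, so m(6) = 5.
  α_5 = 3: Horner steps 6 → 1, so m(3) = 1.
Codeword c = [3, 0, 2, 5, 1] ∈ F_7^5.


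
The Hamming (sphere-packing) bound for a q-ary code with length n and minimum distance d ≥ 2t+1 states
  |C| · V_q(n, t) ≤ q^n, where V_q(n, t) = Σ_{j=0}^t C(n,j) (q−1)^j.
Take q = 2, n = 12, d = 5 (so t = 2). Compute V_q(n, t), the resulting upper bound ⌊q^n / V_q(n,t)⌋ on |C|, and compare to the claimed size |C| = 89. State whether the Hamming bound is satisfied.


V_q(n, t) = 79, q^n = 4096, Hamming bound = 51, |C| = 89 > bound (violated).

Step 1: Compute V_q(n, t) = Σ_{j=0}^2 C(n, j) (q−1)^j.
  j = 0: C(12,0)·(1)^0 = 1·1 = 1.
  j = 1: C(12,1)·(1)^1 = 12·1 = 12.
  j = 2: C(12,2)·(1)^2 = 66·1 = 66.
  V_q(n, t) = 1 + 12 + 66 = 79.
Step 2: q^n = 2^12 = 4096.
Step 3: Hamming bound ⌊q^n / V_q(n,t)⌋ = ⌊4096/79⌋ = 51.
Step 4: Compare |C| = 89 to 51: violated.
The claimed |C| lies above the Hamming bound, so no 2-ary code of length 12 with d ≥ 5 can have 89 codewords.


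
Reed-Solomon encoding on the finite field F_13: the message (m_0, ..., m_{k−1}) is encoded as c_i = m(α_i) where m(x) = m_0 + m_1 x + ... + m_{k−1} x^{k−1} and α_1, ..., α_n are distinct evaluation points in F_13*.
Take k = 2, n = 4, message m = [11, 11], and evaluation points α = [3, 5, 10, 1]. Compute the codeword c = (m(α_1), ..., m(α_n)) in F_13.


c = [5, 1, 4, 9]

Message polynomial: m(x) = 11 + 11·x (mod 13).
For each evaluation point α_i, compute m(α_i) mod 13:
  α_1 = 3: Horner steps 11 → 5, so m(3) = 5.
  α_2 = 5: Horner steps 11 → 1, so m(5) = 1.
  α_3 = 10: Horner steps 11 → 4, so m(10) = 4.
  α_4 = 1: Horner steps 11 → 9, so m(1) = 9.
Codeword c = [5, 1, 4, 9] ∈ F_13^4.


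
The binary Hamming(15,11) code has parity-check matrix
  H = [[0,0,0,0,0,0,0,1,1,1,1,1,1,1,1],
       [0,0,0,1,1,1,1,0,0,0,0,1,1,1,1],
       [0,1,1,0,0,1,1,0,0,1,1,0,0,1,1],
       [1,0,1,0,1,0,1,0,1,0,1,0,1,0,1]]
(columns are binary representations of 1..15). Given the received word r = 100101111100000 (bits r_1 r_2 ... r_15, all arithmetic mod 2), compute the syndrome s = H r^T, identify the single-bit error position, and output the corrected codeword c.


s = (1, 1, 1, 1)^T, error position = 15, corrected codeword c = 100101111100001

Compute s = H r^T mod 2 one row at a time:
  s_1 = 1 + 1 + 1 + 0 + 0 + 0 + 0 + 0 = 3 ≡ 1 (mod 2).
  s_2 = 1 + 0 + 1 + 1 + 0 + 0 + 0 + 0 = 3 ≡ 1 (mod 2).
  s_3 = 0 + 0 + 1 + 1 + 1 + 0 + 0 + 0 = 3 ≡ 1 (mod 2).
  s_4 = 1 + 0 + 0 + 1 + 1 + 0 + 0 + 0 = 3 ≡ 1 (mod 2).
s = (1, 1, 1, 1)^T — this equals column 15 of H (binary 1111), so error is at position 15.
Correct: flip bit 15 of r = 100101111100000 to get c = 100101111100001.
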